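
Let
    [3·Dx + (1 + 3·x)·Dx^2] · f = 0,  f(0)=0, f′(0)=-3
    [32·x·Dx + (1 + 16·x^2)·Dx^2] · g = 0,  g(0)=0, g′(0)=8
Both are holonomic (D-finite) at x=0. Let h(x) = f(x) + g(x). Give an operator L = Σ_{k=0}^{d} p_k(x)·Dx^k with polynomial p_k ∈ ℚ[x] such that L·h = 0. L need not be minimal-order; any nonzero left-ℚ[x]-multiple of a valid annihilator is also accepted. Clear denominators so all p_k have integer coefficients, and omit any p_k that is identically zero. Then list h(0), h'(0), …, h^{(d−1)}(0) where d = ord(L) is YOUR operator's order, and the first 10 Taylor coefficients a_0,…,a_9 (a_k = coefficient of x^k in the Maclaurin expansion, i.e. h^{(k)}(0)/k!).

f: a_k = 0, -3, 9/2, -9, 81/4, -243/5, 243/2, -2187/7, 6561/8, -2187, …
g: a_k = 0, 8, 0, -128/3, 0, 2048/5, 0, -32768/7, 0, 524288/9, …
h₀=f+g: left-lcm gives L₀, ord ≤ 4.
L = (-96 - 864·x + 4608·x^2 + 4608·x^3)·Dx + (-50 - 192·x + 672·x^2 + 9216·x^3 + 9216·x^4)·Dx^2 + (-3 + 23·x + 96·x^2 + 512·x^3 + 2304·x^4 + 2304·x^5)·Dx^3  (order 3).
h: a_k = 0, 5, 9/2, -155/3, 81/4, 361, 243/2, -34955/7, 6561/8, 504605/9, …
ICs: h(0) = 0, h′(0) = 5, h′′(0) = 9.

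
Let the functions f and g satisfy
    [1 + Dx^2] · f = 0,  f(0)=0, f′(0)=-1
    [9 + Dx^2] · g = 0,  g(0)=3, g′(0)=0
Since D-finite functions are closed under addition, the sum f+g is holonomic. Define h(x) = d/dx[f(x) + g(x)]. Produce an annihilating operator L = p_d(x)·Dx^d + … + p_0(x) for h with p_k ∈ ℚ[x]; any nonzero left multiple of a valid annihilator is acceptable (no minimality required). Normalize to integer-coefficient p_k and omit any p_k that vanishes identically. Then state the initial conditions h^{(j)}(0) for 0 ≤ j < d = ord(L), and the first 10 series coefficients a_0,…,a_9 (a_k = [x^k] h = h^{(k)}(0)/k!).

f: a_k = 0, -1, 0, 1/6, 0, -1/120, 0, 1/5040, 0, -1/362880, …
g: a_k = 3, 0, -27/2, 0, 81/8, 0, -243/80, 0, 2187/4480, 0, …
h₀=f+g: left-lcm gives L₀, ord ≤ 4.
Derive L from L₀ (diff closure).
L = 9 + 10·Dx^2 + Dx^4  (order 4).
h: a_k = -1, -27, 1/2, 81/2, -1/24, -729/40, 1/720, 2187/560, -1/40320, -2187/4480, …
ICs: h(0) = -1, h′(0) = -27, h′′(0) = 1, h′′′(0) = 243.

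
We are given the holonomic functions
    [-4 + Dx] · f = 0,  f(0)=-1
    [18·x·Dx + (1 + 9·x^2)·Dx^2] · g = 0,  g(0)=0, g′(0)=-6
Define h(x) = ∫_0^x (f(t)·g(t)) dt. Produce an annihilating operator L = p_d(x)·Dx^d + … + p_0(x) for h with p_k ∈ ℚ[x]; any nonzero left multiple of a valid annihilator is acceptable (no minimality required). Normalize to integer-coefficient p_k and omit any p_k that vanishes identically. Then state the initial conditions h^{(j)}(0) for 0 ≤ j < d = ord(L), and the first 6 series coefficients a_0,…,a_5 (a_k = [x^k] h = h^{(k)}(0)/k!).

L = (16 - 72·x + 144·x^2)·Dx + (-8 + 18·x - 72·x^2)·Dx^2 + (1 + 9·x^2)·Dx^3  (order 3).
h: a_k = 0, 0, 3, 8, 15/2, -8/5, …
ICs: h(0) = 0, h′(0) = 0, h′′(0) = 6.

f: a_k = -1, -4, -8, -32/3, -32/3, -128/15, …
g: a_k = 0, -6, 0, 18, 0, -486/5, …
h₀=f·g: eliminate ⇒ L₀, order ≤ 1·2.
Integrate: L := L₀·Dx.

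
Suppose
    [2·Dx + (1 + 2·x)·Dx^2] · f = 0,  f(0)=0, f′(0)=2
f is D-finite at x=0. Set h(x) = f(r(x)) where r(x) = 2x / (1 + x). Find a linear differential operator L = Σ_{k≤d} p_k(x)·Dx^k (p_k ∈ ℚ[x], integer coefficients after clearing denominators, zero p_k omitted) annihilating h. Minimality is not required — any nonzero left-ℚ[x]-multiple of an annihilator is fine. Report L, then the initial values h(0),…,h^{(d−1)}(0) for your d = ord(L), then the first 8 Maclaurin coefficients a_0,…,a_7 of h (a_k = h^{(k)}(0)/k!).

f: a_k = 0, 2, -2, 8/3, -4, 32/5, -32/3, 128/7, …
f∘r: x↦r, Dx↦Dx/r' in L_f ⇒ L₀.
L = (6 + 10·x)·Dx + (1 + 6·x + 5·x^2)·Dx^2  (order 2).
h: a_k = 0, 4, -12, 124/3, -156, 3124/5, -2604, 78124/7, …
ICs: h(0) = 0, h′(0) = 4.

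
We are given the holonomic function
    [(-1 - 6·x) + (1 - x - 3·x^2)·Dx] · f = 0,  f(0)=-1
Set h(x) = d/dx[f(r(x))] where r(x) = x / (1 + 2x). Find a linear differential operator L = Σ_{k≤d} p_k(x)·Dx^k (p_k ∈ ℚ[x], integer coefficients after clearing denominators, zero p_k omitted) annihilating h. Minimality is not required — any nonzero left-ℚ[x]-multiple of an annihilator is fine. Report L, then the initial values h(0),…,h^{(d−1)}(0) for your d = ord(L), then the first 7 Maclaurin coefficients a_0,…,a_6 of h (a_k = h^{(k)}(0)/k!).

f: a_k = -1, -1, -4, -7, -19, -40, -97, …
Substitute x→r, Dx→(1/r')Dx; clear ⇒ L₀.
h=h₀': d/dx-closure on L₀ ⇒ L.
L = (4 + 6·x + 30·x^2 + 32·x^3) + (-1 - 13·x - 45·x^2 - 38·x^3 + 16·x^4)·Dx  (order 1).
h: a_k = -1, -4, 15, -68, 280, -1110, 4277, …
ICs: h(0) = -1.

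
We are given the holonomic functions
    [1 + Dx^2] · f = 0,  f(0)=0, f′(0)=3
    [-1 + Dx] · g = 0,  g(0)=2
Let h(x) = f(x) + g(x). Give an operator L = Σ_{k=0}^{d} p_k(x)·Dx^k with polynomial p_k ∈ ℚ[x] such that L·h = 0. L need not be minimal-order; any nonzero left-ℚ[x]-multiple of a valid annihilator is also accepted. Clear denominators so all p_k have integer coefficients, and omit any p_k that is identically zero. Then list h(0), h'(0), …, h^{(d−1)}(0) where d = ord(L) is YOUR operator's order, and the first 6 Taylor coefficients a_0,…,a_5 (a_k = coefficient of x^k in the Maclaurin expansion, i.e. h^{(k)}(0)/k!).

f: a_k = 0, 3, 0, -1/2, 0, 1/40, …
g: a_k = 2, 2, 1, 1/3, 1/12, 1/60, …
L₀ := lclm(L_f,L_g); ord L₀ ≤ 2+1.
L = -1 + Dx - Dx^2 + Dx^3  (order 3).
h: a_k = 2, 5, 1, -1/6, 1/12, 1/24, …
ICs: h(0) = 2, h′(0) = 5, h′′(0) = 2.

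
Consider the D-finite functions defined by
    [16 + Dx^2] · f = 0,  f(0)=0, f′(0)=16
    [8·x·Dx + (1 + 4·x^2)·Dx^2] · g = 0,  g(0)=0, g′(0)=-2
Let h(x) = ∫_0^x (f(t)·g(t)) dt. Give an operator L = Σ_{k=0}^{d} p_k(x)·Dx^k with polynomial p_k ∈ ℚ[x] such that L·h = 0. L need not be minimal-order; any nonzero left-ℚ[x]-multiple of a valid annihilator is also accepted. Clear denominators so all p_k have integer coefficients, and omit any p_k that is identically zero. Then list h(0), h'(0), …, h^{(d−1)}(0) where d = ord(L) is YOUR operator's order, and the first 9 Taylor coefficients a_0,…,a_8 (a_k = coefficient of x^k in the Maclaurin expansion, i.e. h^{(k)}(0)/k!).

L = (2560 + 29696·x^2 + 118784·x^4 + 262144·x^6 + 262144·x^8)·Dx + (1536·x + 14336·x^3 + 49152·x^5 + 65536·x^7)·Dx^2 + (240 + 3008·x^2 + 13824·x^4 + 32768·x^6 + 32768·x^8)·Dx^3 + (96·x + 896·x^3 + 3072·x^5 + 4096·x^7)·Dx^4 + (5 + 72·x^2 + 400·x^4 + 1024·x^6 + 1024·x^8)·Dx^5  (order 5).
h: a_k = 0, 0, 0, -32/3, 0, 128/5, 0, -2560/63, 0, …
ICs: h(0) = 0, h′(0) = 0, h′′(0) = 0, h′′′(0) = -64, h′′′′(0) = 0.

f: a_k = 0, 16, 0, -128/3, 0, 512/15, 0, -4096/315, 0, …
g: a_k = 0, -2, 0, 8/3, 0, -32/5, 0, 128/7, 0, …
h₀=f·g: eliminate ⇒ L₀, order ≤ 2·2.
Integrate: L := L₀·Dx.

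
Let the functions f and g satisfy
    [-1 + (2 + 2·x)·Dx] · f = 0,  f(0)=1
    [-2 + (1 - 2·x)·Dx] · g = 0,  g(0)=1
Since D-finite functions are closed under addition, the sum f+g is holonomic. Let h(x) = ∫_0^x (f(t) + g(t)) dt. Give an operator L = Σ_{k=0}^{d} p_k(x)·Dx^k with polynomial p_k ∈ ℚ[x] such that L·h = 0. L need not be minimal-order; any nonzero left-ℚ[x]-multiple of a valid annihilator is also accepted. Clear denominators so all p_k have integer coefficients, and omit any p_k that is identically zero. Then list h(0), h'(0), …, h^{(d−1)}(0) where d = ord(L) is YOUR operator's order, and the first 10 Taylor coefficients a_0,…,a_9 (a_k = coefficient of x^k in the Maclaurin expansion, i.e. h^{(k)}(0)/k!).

f: a_k = 1, 1/2, -1/8, 1/16, -5/128, 7/256, -21/1024, 33/2048, -429/32768, 715/65536, …
g: a_k = 1, 2, 4, 8, 16, 32, 64, 128, 256, 512, …
Sum ⇒ L₀ = lclm(L_f,L_g) in ℚ(x)⟨Dx⟩.
Integrate: L := L₀·Dx.
L = (6 + 4·x)·Dx + (-11 - 20·x - 12·x^2)·Dx^2 + (2 + 2·x - 8·x^2 - 8·x^3)·Dx^3  (order 3).
h: a_k = 0, 2, 5/4, 31/24, 129/64, 2043/640, 2733/512, 65515/7168, 262177/16384, 8388179/294912, …
ICs: h(0) = 0, h′(0) = 2, h′′(0) = 5/2.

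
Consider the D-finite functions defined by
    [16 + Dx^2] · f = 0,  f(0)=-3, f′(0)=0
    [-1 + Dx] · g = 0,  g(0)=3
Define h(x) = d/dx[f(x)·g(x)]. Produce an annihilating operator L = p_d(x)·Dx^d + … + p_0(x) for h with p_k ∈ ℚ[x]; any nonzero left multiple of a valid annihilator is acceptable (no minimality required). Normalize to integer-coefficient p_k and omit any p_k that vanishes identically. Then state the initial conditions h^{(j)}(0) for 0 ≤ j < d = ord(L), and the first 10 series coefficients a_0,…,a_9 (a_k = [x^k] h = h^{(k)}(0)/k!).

f: a_k = -3, 0, 24, 0, -32, 0, 256/15, 0, -512/105, 0, …
g: a_k = 3, 3, 3/2, 1/2, 1/8, 1/40, 1/240, 1/1680, 1/13440, 1/120960, …
L₀ := L_f ⊗_s L_g (sym. prod.), ord ≤ 2.
Derive L from L₀ (diff closure).
L = 17 - 2·Dx + Dx^2  (order 2).
h: a_k = -9, 135, 423/2, -483/2, -3363/8, 297/8, 20047/80, 31679/560, -277441/4480, -72895/2688, …
ICs: h(0) = -9, h′(0) = 135.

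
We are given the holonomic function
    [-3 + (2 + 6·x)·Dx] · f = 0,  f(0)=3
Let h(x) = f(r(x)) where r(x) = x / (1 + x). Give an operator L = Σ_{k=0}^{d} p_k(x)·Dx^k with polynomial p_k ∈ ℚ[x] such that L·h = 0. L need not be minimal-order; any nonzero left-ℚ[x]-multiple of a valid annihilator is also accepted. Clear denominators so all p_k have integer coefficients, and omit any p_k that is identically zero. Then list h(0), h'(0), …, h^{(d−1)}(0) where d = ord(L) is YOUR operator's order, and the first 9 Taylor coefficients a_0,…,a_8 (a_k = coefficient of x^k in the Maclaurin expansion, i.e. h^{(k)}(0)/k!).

f: a_k = 3, 9/2, -27/8, 81/16, -1215/128, 5103/256, -45927/1024, 216513/2048, -8444007/32768, …
L₀ from L_f via x↦r, Dx↦r'^{-1}Dx.
L = -3 + (2 + 10·x + 8·x^2)·Dx  (order 1).
h: a_k = 3, 9/2, -63/8, 261/16, -5031/128, 27207/256, -318915/1024, 1975005/2048, -101709495/32768, …
ICs: h(0) = 3.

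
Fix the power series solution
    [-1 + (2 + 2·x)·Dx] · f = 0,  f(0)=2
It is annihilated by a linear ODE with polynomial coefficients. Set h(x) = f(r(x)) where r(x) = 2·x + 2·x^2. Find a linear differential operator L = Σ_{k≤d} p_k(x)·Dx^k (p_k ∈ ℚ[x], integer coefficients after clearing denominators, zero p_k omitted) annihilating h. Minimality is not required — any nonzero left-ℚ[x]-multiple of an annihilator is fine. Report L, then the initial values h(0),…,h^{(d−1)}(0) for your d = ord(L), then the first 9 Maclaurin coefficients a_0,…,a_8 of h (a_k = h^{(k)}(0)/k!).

f: a_k = 2, 1, -1/4, 1/8, -5/64, 7/128, -21/512, 33/1024, -429/16384, …
Substitute x→r, Dx→(1/r')Dx; clear ⇒ L₀.
L = (-1 - 2·x) + (1 + 2·x + 2·x^2)·Dx  (order 1).
h: a_k = 2, 2, 1, -1, 3/4, -1/4, -3/8, 7/8, -61/64, …
ICs: h(0) = 2.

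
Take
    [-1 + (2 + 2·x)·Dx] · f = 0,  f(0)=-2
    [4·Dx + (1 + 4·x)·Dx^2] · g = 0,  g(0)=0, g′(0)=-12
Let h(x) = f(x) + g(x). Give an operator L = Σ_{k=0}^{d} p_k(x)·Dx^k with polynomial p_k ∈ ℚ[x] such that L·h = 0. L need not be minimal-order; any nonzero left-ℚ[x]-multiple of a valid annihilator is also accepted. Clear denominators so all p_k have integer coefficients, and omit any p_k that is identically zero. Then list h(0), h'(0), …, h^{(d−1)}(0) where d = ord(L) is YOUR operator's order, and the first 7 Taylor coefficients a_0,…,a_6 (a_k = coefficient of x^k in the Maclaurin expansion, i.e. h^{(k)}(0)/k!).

L = (52 + 16·x)·Dx + (125 + 232·x + 80·x^2)·Dx^2 + (14 + 78·x + 96·x^2 + 32·x^3)·Dx^3  (order 3).
h: a_k = -2, -13, 97/4, -513/8, 12293/64, -393251/640, 1048597/512, …
ICs: h(0) = -2, h′(0) = -13, h′′(0) = 97/2.

f: a_k = -2, -1, 1/4, -1/8, 5/64, -7/128, 21/512, …
g: a_k = 0, -12, 24, -64, 192, -3072/5, 2048, …
L₀ := lclm(L_f,L_g); ord L₀ ≤ 1+2.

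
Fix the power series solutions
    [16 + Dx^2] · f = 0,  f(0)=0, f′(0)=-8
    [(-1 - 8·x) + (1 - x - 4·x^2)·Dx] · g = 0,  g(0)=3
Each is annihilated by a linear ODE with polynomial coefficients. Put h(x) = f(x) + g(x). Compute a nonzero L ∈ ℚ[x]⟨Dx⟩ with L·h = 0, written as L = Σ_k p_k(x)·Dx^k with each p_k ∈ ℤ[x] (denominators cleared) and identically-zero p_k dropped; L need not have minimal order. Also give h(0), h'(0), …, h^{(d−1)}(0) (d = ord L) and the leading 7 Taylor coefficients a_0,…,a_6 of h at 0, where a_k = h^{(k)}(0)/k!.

f: a_k = 0, -8, 0, 64/3, 0, -256/15, 0, …
g: a_k = 3, 3, 15, 27, 87, 195, 543, …
f+g: L₀ = lclm(L_f,L_g), ord ≤ 2+1.
L = (-560 - 4608·x - 1664·x^2 - 6144·x^3 - 10240·x^4 - 16384·x^5) + (208 - 272·x - 896·x^2 + 1408·x^3 + 1536·x^4 - 6144·x^5 - 8192·x^6)·Dx + (-35 - 288·x - 104·x^2 - 384·x^3 - 640·x^4 - 1024·x^5)·Dx^2 + (13 - 17·x - 56·x^2 + 88·x^3 + 96·x^4 - 384·x^5 - 512·x^6)·Dx^3  (order 3).
h: a_k = 3, -5, 15, 145/3, 87, 2669/15, 543, …
ICs: h(0) = 3, h′(0) = -5, h′′(0) = 30.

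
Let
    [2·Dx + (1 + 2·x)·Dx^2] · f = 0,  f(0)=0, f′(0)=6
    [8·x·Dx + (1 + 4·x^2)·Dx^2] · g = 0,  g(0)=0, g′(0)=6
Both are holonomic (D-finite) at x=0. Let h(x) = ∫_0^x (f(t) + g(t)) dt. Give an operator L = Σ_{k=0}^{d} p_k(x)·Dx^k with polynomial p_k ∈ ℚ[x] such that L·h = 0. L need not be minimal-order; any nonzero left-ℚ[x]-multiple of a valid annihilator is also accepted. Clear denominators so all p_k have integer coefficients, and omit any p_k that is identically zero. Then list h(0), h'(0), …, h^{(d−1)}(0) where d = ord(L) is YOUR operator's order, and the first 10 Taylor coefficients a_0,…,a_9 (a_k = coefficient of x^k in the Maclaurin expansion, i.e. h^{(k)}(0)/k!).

f: a_k = 0, 6, -6, 8, -12, 96/5, -32, 384/7, -96, 512/3, …
g: a_k = 0, 6, 0, -8, 0, 96/5, 0, -384/7, 0, 512/3, …
Weyl lclm of L_f,L_g ⇒ L₀ (ord ≤ 4).
h=∫h₀ ⇒ L = L₀·Dx.
L = (-8 - 48·x + 96·x^2 + 64·x^3)·Dx^2 + (-8 - 16·x + 192·x^3 + 128·x^4)·Dx^3 + (-1 + 2·x + 8·x^2 + 16·x^3 + 48·x^4 + 32·x^5)·Dx^4  (order 4).
h: a_k = 0, 0, 6, -2, 0, -12/5, 32/5, -32/7, 0, -32/3, …
ICs: h(0) = 0, h′(0) = 0, h′′(0) = 12, h′′′(0) = -12.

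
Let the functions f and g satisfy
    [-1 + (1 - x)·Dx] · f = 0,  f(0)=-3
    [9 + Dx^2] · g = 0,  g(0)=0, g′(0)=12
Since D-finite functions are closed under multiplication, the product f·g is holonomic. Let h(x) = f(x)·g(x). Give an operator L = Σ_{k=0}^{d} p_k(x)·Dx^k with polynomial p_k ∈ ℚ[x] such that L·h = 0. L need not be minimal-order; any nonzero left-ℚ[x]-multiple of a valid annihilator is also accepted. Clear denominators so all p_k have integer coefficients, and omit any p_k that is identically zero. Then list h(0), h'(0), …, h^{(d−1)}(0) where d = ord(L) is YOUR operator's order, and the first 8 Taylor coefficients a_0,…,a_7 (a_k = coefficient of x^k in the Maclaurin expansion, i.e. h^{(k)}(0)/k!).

L = (-9 + 9·x) + 2·Dx + (-1 + x)·Dx^2  (order 2).
h: a_k = 0, -36, -36, 18, 18, -63/10, -63/10, -153/140, …
ICs: h(0) = 0, h′(0) = -36.

f: a_k = -3, -3, -3, -3, -3, -3, -3, -3, …
g: a_k = 0, 12, 0, -18, 0, 81/10, 0, -243/140, …
Sym-product of L_f,L_g gives L₀ (≤ ord 2).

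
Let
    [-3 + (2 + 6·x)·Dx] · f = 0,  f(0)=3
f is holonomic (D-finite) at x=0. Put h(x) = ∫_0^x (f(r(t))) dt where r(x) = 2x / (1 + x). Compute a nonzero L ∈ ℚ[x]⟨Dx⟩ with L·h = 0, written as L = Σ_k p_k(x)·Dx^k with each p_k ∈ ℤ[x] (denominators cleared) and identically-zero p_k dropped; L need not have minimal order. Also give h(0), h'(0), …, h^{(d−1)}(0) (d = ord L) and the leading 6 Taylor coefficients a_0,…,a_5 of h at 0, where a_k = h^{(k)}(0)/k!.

f: a_k = 3, 9/2, -27/8, 81/16, -1215/128, 5103/256, …
Change of var in L_f (x↦r) gives L₀.
∫: right-multiply L₀ by Dx.
L = -3·Dx + (1 + 8·x + 7·x^2)·Dx^2  (order 2).
h: a_k = 0, 3, 9/2, -15/2, 153/8, -2583/40, …
ICs: h(0) = 0, h′(0) = 3.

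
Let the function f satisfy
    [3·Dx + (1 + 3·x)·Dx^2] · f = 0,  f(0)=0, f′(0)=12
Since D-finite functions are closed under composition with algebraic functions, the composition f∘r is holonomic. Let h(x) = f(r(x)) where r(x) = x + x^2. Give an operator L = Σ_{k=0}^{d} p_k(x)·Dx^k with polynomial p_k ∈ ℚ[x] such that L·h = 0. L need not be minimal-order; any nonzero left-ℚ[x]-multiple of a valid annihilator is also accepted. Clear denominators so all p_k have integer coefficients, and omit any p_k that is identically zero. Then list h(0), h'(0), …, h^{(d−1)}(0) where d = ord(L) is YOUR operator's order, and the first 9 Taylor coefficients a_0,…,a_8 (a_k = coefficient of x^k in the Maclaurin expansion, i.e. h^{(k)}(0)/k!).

f: a_k = 0, 12, -18, 36, -81, 972/5, -486, 8748/7, -6561/2, …
Change of var in L_f (x↦r) gives L₀.
L = (1 + 6·x + 6·x^2)·Dx + (1 + 5·x + 9·x^2 + 6·x^3)·Dx^2  (order 2).
h: a_k = 0, 12, -6, 0, 9, -108/5, 36, -324/7, 81/2, …
ICs: h(0) = 0, h′(0) = 12.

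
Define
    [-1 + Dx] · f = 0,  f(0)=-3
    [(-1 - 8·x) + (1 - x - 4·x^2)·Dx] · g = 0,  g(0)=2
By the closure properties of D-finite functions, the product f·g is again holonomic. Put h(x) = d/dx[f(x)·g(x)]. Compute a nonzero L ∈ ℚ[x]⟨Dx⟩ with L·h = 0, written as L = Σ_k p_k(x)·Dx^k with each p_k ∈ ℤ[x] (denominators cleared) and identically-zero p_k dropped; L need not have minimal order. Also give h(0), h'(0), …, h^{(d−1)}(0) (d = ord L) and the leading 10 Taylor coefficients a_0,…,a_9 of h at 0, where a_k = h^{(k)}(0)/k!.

f: a_k = -3, -3, -3/2, -1/2, -1/8, -1/40, -1/240, -1/1680, -1/13440, -1/120960, …
g: a_k = 2, 2, 10, 18, 58, 130, 362, 882, 2330, 5858, …
h₀=f·g: eliminate ⇒ L₀, order ≤ 1·1.
h₀' ⇒ L via d/dx closure of L₀.
L = (13 + 36·x + 65·x^2 - 56·x^3 + 16·x^4) + (-2 - 5·x + 19·x^2 + 24·x^3 - 16·x^4)·Dx  (order 1).
h: a_k = -12, -78, -264, -977, -5963/2, -188797/20, -831287/30, -68891713/840, -788834021/3360, -40577697101/60480, …
ICs: h(0) = -12.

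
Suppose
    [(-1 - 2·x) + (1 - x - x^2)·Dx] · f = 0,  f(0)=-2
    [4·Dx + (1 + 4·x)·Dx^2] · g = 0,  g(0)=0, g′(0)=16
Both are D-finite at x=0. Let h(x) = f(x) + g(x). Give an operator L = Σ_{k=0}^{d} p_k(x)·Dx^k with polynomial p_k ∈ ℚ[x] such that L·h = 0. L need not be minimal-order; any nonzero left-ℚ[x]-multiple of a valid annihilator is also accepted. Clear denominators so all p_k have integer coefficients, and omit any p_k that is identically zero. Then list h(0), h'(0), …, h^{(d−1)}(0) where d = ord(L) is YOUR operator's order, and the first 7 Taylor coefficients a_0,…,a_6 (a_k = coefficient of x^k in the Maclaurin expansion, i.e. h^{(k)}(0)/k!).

f: a_k = -2, -2, -4, -6, -10, -16, -26, …
g: a_k = 0, 16, -32, 256/3, -256, 4096/5, -8192/3, …
Sum ⇒ L₀ = lclm(L_f,L_g) in ℚ(x)⟨Dx⟩.
L = (100 + 272·x + 392·x^2 + 144·x^3 + 96·x^4)·Dx + (-7 + 96·x + 434·x^2 + 540·x^3 + 304·x^4 + 160·x^5)·Dx^2 + (-4 - 25·x - 28·x^2 + 46·x^3 + 73·x^4 + 76·x^5 + 32·x^6)·Dx^3  (order 3).
h: a_k = -2, 14, -36, 238/3, -266, 4016/5, -8270/3, …
ICs: h(0) = -2, h′(0) = 14, h′′(0) = -72.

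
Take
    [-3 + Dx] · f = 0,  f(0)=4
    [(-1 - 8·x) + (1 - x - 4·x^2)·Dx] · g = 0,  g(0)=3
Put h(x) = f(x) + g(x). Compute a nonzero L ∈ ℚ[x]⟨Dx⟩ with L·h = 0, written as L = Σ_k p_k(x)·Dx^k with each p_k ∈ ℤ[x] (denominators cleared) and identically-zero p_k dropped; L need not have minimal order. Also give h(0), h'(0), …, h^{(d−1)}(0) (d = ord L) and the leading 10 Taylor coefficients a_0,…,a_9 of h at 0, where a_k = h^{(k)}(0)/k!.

L = (21 + 9·x + 396·x^2 + 288·x^3) + (-1 - 42·x - 159·x^2 + 72·x^3 + 144·x^4)·Dx + (-2 + 13·x + 9·x^2 - 56·x^3 - 48·x^4)·Dx^2  (order 2).
h: a_k = 7, 15, 33, 45, 201/2, 2031/10, 10941/20, 185463/140, 3915129/1120, 9841683/1120, …
ICs: h(0) = 7, h′(0) = 15.

f: a_k = 4, 12, 18, 18, 27/2, 81/10, 81/20, 243/140, 729/1120, 243/1120, …
g: a_k = 3, 3, 15, 27, 87, 195, 543, 1323, 3495, 8787, …
Weyl lclm of L_f,L_g ⇒ L₀ (ord ≤ 2).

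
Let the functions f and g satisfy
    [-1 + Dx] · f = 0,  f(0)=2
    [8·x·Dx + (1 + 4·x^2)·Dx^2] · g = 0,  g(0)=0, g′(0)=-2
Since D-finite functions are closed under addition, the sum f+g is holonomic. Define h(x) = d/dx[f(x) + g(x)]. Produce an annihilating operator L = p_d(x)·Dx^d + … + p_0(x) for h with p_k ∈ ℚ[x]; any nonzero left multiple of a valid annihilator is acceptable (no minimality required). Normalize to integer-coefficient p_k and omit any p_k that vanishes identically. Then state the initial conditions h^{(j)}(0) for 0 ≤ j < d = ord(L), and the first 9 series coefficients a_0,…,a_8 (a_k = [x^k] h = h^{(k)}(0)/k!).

f: a_k = 2, 2, 1, 1/3, 1/12, 1/60, 1/360, 1/2520, 1/20160, …
g: a_k = 0, -2, 0, 8/3, 0, -32/5, 0, 128/7, 0, …
f+g: L₀ = lclm(L_f,L_g), ord ≤ 1+2.
Differentiate: ansatz ord ≤ ord L₀ ⇒ L.
L = (8 - 8·x - 96·x^2 - 32·x^3) + (-9 + 88·x^2 - 16·x^4)·Dx + (1 + 8·x + 8·x^2 + 32·x^3 + 16·x^4)·Dx^2  (order 2).
h: a_k = 0, 2, 9, 1/3, -383/12, 1/60, 46081/360, 1/2520, -10321919/20160, …
ICs: h(0) = 0, h′(0) = 2.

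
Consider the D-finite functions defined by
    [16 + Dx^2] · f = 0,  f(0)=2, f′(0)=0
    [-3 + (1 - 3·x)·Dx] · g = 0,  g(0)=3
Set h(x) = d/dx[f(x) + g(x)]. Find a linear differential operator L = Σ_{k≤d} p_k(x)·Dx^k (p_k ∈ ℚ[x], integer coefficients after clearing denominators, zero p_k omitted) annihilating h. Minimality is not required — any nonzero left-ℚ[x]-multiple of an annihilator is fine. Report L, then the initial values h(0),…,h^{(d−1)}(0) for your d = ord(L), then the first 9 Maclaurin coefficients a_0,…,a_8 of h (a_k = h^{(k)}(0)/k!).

f: a_k = 2, 0, -16, 0, 64/3, 0, -512/45, 0, 1024/315, …
g: a_k = 3, 9, 27, 81, 243, 729, 2187, 6561, 19683, …
f+g: L₀ = lclm(L_f,L_g), ord ≤ 2+1.
Differentiate: ansatz ord ≤ ord L₀ ⇒ L.
L = (5952 - 4608·x + 6912·x^2) + (-560 + 2448·x - 3456·x^2 + 3456·x^3)·Dx + (372 - 288·x + 432·x^2)·Dx^2 + (-35 + 153·x - 216·x^2 + 216·x^3)·Dx^3  (order 3).
h: a_k = 9, 22, 243, 3172/3, 3645, 195806/15, 45927, 49609352/315, 531441, …
ICs: h(0) = 9, h′(0) = 22, h′′(0) = 486.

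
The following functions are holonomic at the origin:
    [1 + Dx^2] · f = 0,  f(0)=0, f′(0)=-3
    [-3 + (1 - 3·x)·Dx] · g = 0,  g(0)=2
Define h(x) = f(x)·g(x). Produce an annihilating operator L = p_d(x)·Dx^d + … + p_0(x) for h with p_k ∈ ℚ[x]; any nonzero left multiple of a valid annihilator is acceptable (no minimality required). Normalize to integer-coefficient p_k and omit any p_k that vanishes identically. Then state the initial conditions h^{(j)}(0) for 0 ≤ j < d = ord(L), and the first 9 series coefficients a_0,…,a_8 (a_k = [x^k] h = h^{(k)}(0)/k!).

L = (-1 + 3·x) + 6·Dx + (-1 + 3·x)·Dx^2  (order 2).
h: a_k = 0, -6, -18, -53, -159, -9541/20, -28623/20, -3606497/840, -3606497/280, …
ICs: h(0) = 0, h′(0) = -6.

f: a_k = 0, -3, 0, 1/2, 0, -1/40, 0, 1/1680, 0, …
g: a_k = 2, 6, 18, 54, 162, 486, 1458, 4374, 13122, …
L₀ := L_f ⊗_s L_g (sym. prod.), ord ≤ 2.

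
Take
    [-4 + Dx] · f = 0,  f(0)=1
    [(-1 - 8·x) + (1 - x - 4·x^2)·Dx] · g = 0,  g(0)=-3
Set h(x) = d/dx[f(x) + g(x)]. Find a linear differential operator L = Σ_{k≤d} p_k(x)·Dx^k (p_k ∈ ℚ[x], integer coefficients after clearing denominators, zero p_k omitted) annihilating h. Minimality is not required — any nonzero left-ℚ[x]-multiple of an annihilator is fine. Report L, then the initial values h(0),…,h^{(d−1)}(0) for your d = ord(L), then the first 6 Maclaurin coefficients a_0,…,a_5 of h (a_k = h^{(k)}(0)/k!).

L = (28 + 848·x + 896·x^2 + 4608·x^3 + 3072·x^4) + (-19 - 192·x - 472·x^2 - 1152·x^3 + 640·x^4 + 1024·x^5)·Dx + (3 - 5·x + 62·x^2 - 352·x^4 - 256·x^5)·Dx^2  (order 2).
h: a_k = 1, -14, -49, -916/3, -2797/3, -48358/15, …
ICs: h(0) = 1, h′(0) = -14.

f: a_k = 1, 4, 8, 32/3, 32/3, 128/15, …
g: a_k = -3, -3, -15, -27, -87, -195, …
L₀ := lclm(L_f,L_g); ord L₀ ≤ 1+1.
h=h₀': d/dx-closure on L₀ ⇒ L.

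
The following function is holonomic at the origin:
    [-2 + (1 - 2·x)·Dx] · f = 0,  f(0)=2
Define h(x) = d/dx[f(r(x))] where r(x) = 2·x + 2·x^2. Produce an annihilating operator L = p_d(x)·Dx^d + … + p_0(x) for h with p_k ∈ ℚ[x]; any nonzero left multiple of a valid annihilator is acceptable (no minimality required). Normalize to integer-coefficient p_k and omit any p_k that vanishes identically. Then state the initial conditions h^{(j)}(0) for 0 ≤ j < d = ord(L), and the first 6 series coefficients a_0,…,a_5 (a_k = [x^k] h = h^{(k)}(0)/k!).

L = (10 + 24·x + 24·x^2) + (-1 + 2·x + 12·x^2 + 8·x^3)·Dx  (order 1).
h: a_k = 8, 80, 576, 3712, 22400, 129792, …
ICs: h(0) = 8.

f: a_k = 2, 4, 8, 16, 32, 64, …
Change of var in L_f (x↦r) gives L₀.
Derive L from L₀ (diff closure).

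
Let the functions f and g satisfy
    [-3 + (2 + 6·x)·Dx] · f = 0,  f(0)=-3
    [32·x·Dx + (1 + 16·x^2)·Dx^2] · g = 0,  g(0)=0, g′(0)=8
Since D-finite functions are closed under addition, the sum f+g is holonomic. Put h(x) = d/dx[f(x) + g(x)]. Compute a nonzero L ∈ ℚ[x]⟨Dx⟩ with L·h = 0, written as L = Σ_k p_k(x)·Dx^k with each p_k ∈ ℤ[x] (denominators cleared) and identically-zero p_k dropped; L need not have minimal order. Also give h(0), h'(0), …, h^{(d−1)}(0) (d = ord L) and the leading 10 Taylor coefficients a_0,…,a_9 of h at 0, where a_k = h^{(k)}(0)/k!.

L = (-192 - 1440·x + 9216·x^2 + 13824·x^3) + (-155 - 768·x + 4128·x^2 + 36864·x^3 + 48384·x^4)·Dx + (-6 + 110·x + 576·x^2 + 2624·x^3 + 10752·x^4 + 13824·x^5)·Dx^2  (order 2).
h: a_k = 7/2, 27/4, -2291/16, 1215/32, 498773/256, 137781/512, -68624455/2048, 8444007/4096, 33979758053/65536, 2153221785/131072, …
ICs: h(0) = 7/2, h′(0) = 27/4.

f: a_k = -3, -9/2, 27/8, -81/16, 1215/128, -5103/256, 45927/1024, -216513/2048, 8444007/32768, -42220035/65536, …
g: a_k = 0, 8, 0, -128/3, 0, 2048/5, 0, -32768/7, 0, 524288/9, …
Weyl lclm of L_f,L_g ⇒ L₀ (ord ≤ 3).
h=h₀': d/dx-closure on L₀ ⇒ L.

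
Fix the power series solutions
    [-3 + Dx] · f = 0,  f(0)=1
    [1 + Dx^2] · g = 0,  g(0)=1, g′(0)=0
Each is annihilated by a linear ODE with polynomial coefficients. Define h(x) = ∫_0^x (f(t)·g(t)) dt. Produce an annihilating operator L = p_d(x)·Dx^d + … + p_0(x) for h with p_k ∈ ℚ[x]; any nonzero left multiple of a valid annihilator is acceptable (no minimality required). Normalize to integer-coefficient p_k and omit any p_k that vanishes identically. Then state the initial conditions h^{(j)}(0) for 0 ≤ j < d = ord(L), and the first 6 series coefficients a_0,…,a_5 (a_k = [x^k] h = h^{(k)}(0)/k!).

f: a_k = 1, 3, 9/2, 9/2, 27/8, 81/40, …
g: a_k = 1, 0, -1/2, 0, 1/24, 0, …
Product ⇒ symmetric product L₀, ord ≤ 2.
∫: right-multiply L₀ by Dx.
L = 10·Dx - 6·Dx^2 + Dx^3  (order 3).
h: a_k = 0, 1, 3/2, 4/3, 3/4, 7/30, …
ICs: h(0) = 0, h′(0) = 1, h′′(0) = 3.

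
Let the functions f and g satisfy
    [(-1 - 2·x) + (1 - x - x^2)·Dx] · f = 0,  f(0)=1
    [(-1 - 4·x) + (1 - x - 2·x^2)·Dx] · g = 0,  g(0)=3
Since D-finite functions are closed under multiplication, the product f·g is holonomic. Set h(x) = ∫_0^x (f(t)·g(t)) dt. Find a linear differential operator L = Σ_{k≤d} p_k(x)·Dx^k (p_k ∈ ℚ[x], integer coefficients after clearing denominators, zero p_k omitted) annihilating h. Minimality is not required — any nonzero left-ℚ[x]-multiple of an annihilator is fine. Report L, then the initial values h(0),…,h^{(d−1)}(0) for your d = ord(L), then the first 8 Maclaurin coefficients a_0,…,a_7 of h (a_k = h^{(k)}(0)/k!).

L = (-2 - 4·x + 9·x^2 + 8·x^3)·Dx + (1 - 2·x - 2·x^2 + 3·x^3 + 2·x^4)·Dx^2  (order 2).
h: a_k = 0, 3, 3, 6, 39/4, 18, 32, 411/7, …
ICs: h(0) = 0, h′(0) = 3.

f: a_k = 1, 1, 2, 3, 5, 8, 13, 21, …
g: a_k = 3, 3, 9, 15, 33, 63, 129, 255, …
Product ⇒ symmetric product L₀, ord ≤ 1.
h=∫₀ˣh₀: take L = L₀·Dx.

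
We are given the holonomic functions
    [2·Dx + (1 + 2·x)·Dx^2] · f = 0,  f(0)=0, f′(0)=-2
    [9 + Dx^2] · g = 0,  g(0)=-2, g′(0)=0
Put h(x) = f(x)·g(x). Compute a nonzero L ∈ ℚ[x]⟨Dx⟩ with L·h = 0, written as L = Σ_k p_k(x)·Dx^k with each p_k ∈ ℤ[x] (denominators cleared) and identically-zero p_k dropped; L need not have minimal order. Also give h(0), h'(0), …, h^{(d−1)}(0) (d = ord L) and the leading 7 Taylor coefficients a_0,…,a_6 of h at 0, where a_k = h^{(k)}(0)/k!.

L = (63 + 1053·x + 3969·x^2 + 5832·x^3 + 2916·x^4) + (63 + 450·x + 972·x^2 + 648·x^3)·Dx + (25 + 270·x + 918·x^2 + 1296·x^3 + 648·x^4)·Dx^2 + (7 + 50·x + 108·x^2 + 72·x^3)·Dx^3 + (2 + 17·x + 53·x^2 + 72·x^3 + 36·x^4)·Dx^4  (order 4).
h: a_k = 0, 4, -4, -38/3, 10, 23/10, 7/6, …
ICs: h(0) = 0, h′(0) = 4, h′′(0) = -8, h′′′(0) = -76.

f: a_k = 0, -2, 2, -8/3, 4, -32/5, 32/3, …
g: a_k = -2, 0, 9, 0, -27/4, 0, 81/40, …
h₀=f·g: eliminate ⇒ L₀, order ≤ 2·2.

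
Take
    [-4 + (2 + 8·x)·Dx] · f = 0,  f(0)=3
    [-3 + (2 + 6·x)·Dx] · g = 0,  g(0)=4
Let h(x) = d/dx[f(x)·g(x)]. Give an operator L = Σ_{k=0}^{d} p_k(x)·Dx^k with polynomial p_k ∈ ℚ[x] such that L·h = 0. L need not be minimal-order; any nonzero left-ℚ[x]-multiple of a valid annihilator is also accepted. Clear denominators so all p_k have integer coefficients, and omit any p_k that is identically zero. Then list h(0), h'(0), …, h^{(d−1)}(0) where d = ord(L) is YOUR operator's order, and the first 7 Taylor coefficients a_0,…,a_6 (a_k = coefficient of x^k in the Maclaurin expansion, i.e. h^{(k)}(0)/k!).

f: a_k = 3, 6, -6, 12, -30, 84, -252, …
g: a_k = 4, 6, -9/2, 27/4, -405/32, 1701/64, -15309/256, …
h₀=f·g: eliminate ⇒ L₀, order ≤ 1·1.
h=h₀': d/dx-closure on L₀ ⇒ L.
L = -1 + (-14 - 146·x - 504·x^2 - 576·x^3)·Dx  (order 1).
h: a_k = 42, -3, 63/4, -591/8, 20895/64, -178173/128, 2968371/512, …
ICs: h(0) = 42.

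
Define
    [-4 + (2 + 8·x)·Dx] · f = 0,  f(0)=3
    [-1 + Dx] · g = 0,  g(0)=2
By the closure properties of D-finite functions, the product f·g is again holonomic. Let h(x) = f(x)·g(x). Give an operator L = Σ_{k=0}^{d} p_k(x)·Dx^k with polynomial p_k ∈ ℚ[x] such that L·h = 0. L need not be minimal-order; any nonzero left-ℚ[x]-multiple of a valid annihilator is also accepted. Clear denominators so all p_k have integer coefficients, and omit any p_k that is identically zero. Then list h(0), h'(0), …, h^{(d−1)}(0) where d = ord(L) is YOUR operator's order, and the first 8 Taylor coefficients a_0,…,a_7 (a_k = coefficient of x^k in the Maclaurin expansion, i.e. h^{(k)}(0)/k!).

f: a_k = 3, 6, -6, 12, -30, 84, -252, 792, …
g: a_k = 2, 2, 1, 1/3, 1/12, 1/60, 1/360, 1/2520, …
Sym-product of L_f,L_g gives L₀ (≤ ord 1).
L = (-3 - 4·x) + (1 + 4·x)·Dx  (order 1).
h: a_k = 6, 18, 3, 19, -159/4, 2371/20, -43487/120, 323377/280, …
ICs: h(0) = 6.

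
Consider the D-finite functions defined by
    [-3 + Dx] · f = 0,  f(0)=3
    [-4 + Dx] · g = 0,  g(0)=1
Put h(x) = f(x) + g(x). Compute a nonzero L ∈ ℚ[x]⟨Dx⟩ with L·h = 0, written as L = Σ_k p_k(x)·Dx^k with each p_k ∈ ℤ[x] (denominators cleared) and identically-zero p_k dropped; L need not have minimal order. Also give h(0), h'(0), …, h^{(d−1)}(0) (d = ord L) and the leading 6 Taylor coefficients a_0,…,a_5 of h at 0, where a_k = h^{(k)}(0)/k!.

f: a_k = 3, 9, 27/2, 27/2, 81/8, 243/40, …
g: a_k = 1, 4, 8, 32/3, 32/3, 128/15, …
Sum ⇒ L₀ = lclm(L_f,L_g) in ℚ(x)⟨Dx⟩.
L = 12 - 7·Dx + Dx^2  (order 2).
h: a_k = 4, 13, 43/2, 145/6, 499/24, 1753/120, …
ICs: h(0) = 4, h′(0) = 13.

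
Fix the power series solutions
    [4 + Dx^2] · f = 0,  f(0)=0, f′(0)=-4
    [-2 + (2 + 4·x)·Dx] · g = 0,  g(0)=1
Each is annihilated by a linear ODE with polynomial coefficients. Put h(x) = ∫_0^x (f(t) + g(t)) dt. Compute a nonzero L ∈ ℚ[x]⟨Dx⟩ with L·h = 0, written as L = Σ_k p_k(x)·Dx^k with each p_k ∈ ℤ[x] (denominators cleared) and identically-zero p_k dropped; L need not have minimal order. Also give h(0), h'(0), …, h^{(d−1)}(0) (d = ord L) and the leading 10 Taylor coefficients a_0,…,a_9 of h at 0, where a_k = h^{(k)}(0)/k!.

L = (-28 - 64·x - 64·x^2)·Dx + (12 + 88·x + 192·x^2 + 128·x^3)·Dx^2 + (-7 - 16·x - 16·x^2)·Dx^3 + (3 + 22·x + 48·x^2 + 32·x^3)·Dx^4  (order 4).
h: a_k = 0, 1, -3/2, -1/6, 19/24, -1/8, 41/720, -3/16, 10651/40320, -143/384, …
ICs: h(0) = 0, h′(0) = 1, h′′(0) = -3, h′′′(0) = -1.

f: a_k = 0, -4, 0, 8/3, 0, -8/15, 0, 16/315, 0, -8/2835, …
g: a_k = 1, 1, -1/2, 1/2, -5/8, 7/8, -21/16, 33/16, -429/128, 715/128, …
h₀=f+g: left-lcm gives L₀, ord ≤ 3.
Integrate: L := L₀·Dx.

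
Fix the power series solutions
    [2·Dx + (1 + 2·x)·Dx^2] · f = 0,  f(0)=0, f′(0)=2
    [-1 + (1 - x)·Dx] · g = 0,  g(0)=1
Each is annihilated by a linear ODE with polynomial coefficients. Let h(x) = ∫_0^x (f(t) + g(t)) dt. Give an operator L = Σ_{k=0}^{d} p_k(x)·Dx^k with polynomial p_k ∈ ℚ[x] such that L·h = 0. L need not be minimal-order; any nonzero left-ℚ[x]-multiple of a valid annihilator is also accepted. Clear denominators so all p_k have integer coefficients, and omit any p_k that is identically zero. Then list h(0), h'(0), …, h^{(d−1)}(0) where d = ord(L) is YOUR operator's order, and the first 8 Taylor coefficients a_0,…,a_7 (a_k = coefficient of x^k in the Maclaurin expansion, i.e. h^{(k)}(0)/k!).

L = (-14 - 4·x)·Dx^2 + (1 - 20·x - 8·x^2)·Dx^3 + (2 + 3·x - 3·x^2 - 2·x^3)·Dx^4  (order 4).
h: a_k = 0, 1, 3/2, -1/3, 11/12, -3/5, 37/30, -29/21, …
ICs: h(0) = 0, h′(0) = 1, h′′(0) = 3, h′′′(0) = -2.

f: a_k = 0, 2, -2, 8/3, -4, 32/5, -32/3, 128/7, …
g: a_k = 1, 1, 1, 1, 1, 1, 1, 1, …
Weyl lclm of L_f,L_g ⇒ L₀ (ord ≤ 3).
h=∫h₀ ⇒ L = L₀·Dx.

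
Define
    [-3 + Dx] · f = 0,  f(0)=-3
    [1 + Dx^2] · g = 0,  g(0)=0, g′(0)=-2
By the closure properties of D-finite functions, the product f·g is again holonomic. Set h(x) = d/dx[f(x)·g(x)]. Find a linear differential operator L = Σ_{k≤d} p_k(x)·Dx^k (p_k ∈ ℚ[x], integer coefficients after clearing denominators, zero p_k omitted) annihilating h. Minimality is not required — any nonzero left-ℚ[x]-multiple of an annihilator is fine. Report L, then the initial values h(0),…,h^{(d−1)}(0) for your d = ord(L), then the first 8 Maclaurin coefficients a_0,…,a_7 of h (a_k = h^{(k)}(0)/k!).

f: a_k = -3, -9, -27/2, -27/2, -81/8, -243/40, -243/80, -729/560, …
g: a_k = 0, -2, 0, 1/3, 0, -1/60, 0, 1/2520, …
f·g: L₀ = L_f ⊗_s L_g, ord ≤ 1·2.
h=h₀': d/dx-closure on L₀ ⇒ L.
L = 10 - 6·Dx + Dx^2  (order 2).
h: a_k = 6, 36, 78, 96, 79, 234/5, 307/15, 32/5, …
ICs: h(0) = 6, h′(0) = 36.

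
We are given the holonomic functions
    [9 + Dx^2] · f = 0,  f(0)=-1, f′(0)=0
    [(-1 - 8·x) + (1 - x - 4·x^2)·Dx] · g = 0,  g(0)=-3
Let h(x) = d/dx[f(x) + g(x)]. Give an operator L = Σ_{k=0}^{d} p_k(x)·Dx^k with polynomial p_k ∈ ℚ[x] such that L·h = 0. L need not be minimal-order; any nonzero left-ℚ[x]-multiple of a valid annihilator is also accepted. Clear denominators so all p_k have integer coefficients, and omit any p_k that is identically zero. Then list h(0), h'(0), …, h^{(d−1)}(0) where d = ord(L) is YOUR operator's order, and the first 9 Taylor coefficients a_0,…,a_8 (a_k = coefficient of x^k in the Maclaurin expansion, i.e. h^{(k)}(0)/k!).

L = (2358 + 13068·x + 57006·x^2 + 38520·x^3 + 83520·x^4 + 31104·x^5 + 41472·x^6) + (-189 - 1413·x + 1251·x^2 + 4203·x^3 + 5580·x^4 + 11952·x^5 + 12096·x^6 + 13824·x^7)·Dx + (262 + 1452·x + 6334·x^2 + 4280·x^3 + 9280·x^4 + 3456·x^5 + 4608·x^6)·Dx^2 + (-21 - 157·x + 139·x^2 + 467·x^3 + 620·x^4 + 1328·x^5 + 1344·x^6 + 1536·x^7)·Dx^3  (order 3).
h: a_k = -3, -21, -81, -723/2, -975, -130077/40, -9261, -15658329/560, -79083, …
ICs: h(0) = -3, h′(0) = -21, h′′(0) = -162.

f: a_k = -1, 0, 9/2, 0, -27/8, 0, 81/80, 0, -729/4480, …
g: a_k = -3, -3, -15, -27, -87, -195, -543, -1323, -3495, …
Sum ⇒ L₀ = lclm(L_f,L_g) in ℚ(x)⟨Dx⟩.
Differentiate: ansatz ord ≤ ord L₀ ⇒ L.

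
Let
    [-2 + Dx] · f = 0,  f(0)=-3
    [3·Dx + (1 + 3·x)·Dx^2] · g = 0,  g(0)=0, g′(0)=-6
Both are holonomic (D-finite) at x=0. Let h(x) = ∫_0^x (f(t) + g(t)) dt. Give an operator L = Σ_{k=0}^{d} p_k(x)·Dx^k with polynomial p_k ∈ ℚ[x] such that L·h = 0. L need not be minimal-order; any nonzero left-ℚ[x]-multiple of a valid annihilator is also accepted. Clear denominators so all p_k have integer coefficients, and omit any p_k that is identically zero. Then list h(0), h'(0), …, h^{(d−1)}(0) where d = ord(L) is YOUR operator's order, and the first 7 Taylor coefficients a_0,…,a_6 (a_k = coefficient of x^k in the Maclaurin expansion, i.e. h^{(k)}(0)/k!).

f: a_k = -3, -6, -6, -4, -2, -4/5, -4/15, …
g: a_k = 0, -6, 9, -18, 81/2, -486/5, 243, …
L₀ := lclm(L_f,L_g); ord L₀ ≤ 1+2.
h=∫₀ˣh₀: take L = L₀·Dx.
L = (-48 - 36·x)·Dx^2 + (14 - 24·x - 36·x^2)·Dx^3 + (5 + 21·x + 18·x^2)·Dx^4  (order 4).
h: a_k = 0, -3, -6, 1, -11/2, 77/10, -49/3, …
ICs: h(0) = 0, h′(0) = -3, h′′(0) = -12, h′′′(0) = 6.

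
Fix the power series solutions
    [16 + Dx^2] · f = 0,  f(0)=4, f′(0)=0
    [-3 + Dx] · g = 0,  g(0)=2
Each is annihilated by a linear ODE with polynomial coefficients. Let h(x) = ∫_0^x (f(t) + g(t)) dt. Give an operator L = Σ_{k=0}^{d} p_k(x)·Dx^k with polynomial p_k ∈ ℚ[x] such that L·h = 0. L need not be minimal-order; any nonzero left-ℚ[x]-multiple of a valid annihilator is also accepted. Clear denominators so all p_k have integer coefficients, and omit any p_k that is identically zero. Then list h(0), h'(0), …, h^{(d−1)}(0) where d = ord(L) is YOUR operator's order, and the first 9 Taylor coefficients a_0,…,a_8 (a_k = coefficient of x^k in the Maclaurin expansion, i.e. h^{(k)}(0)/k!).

L = -48·Dx + 16·Dx^2 - 3·Dx^3 + Dx^4  (order 4).
h: a_k = 0, 6, 3, -23/3, 9/4, 593/60, 27/40, -7463/2520, 243/2240, …
ICs: h(0) = 0, h′(0) = 6, h′′(0) = 6, h′′′(0) = -46.

f: a_k = 4, 0, -32, 0, 128/3, 0, -1024/45, 0, 2048/315, …
g: a_k = 2, 6, 9, 9, 27/4, 81/20, 81/40, 243/280, 729/2240, …
h₀=f+g: left-lcm gives L₀, ord ≤ 3.
h=∫h₀ ⇒ L = L₀·Dx.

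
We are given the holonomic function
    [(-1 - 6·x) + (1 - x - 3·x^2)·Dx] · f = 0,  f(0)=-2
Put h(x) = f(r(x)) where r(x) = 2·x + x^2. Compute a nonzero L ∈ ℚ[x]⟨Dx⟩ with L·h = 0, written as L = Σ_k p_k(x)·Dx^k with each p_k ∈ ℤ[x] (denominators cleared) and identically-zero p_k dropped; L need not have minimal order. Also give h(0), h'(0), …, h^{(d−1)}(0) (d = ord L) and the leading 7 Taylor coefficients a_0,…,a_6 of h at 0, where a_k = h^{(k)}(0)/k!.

L = (2 + 26·x + 36·x^2 + 12·x^3) + (-1 + 2·x + 13·x^2 + 12·x^3 + 3·x^4)·Dx  (order 1).
h: a_k = -2, -4, -34, -144, -784, -3860, -19742, …
ICs: h(0) = -2.

f: a_k = -2, -2, -8, -14, -38, -80, -194, …
h₀=f(r): pull back L_f along r ⇒ L₀.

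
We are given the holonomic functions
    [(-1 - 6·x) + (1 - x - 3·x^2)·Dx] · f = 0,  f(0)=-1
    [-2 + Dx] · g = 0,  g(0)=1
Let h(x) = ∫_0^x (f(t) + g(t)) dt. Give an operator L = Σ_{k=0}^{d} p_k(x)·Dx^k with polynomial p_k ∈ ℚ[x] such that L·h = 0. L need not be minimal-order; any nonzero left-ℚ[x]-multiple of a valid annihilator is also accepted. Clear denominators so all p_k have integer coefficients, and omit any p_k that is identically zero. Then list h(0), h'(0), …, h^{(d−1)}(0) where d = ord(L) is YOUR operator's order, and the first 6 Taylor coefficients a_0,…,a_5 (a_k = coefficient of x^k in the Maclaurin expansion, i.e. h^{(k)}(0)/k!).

f: a_k = -1, -1, -4, -7, -19, -40, …
g: a_k = 1, 2, 2, 4/3, 2/3, 4/15, …
h₀=f+g: left-lcm gives L₀, ord ≤ 2.
h=∫h₀ ⇒ L = L₀·Dx.
L = (-12 - 16·x - 144·x^2 - 72·x^3)·Dx + (4 + 26·x + 74·x^2 - 24·x^3 - 36·x^4)·Dx^2 + (1 - 9·x - x^2 + 30·x^3 + 18·x^4)·Dx^3  (order 3).
h: a_k = 0, 0, 1/2, -2/3, -17/12, -11/3, …
ICs: h(0) = 0, h′(0) = 0, h′′(0) = 1.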